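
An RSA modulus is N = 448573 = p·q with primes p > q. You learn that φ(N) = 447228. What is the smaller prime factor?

φ(n) = (p−1)(q−1) = n − (p+q) + 1, so p + q = 448573 − 447228 + 1 = 1346.
p and q are the roots of t² − 1346t + 448573 = 0.
Discriminant: 1346² − 4·448573 = 1811716 − 1794292 = 17424; √17424 = 132.
q = (1346 − 132)/2 = 607, p = (1346 + 132)/2 = 739.
Check: 607 · 739 = 448573.

607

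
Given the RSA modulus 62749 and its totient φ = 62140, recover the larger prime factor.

φ(n) = (p−1)(q−1) = n − (p+q) + 1, so p + q = 62749 − 62140 + 1 = 610.
p and q are the roots of t² − 610t + 62749 = 0.
Discriminant: 610² − 4·62749 = 372100 − 250996 = 121104; √121104 = 348.
q = (610 − 348)/2 = 131, p = (610 + 348)/2 = 479.
Check: 131 · 479 = 62749.

479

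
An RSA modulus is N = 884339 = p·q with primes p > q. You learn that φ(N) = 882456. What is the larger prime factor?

φ(n) = (p−1)(q−1) = n − (p+q) + 1, so p + q = 884339 − 882456 + 1 = 1884.
p and q are the roots of t² − 1884t + 884339 = 0.
Discriminant: 1884² − 4·884339 = 3549456 − 3537356 = 12100; √12100 = 110.
q = (1884 − 110)/2 = 887, p = (1884 + 110)/2 = 997.
Check: 887 · 997 = 884339.

997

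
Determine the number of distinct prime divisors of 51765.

51765 = 3 · 17255
17255 = 5 · 3451
3451 = 7 · 493
493 = 17 · 29
51765 = 3 · 5 · 7 · 17 · 29, which has 5 distinct prime factors.

5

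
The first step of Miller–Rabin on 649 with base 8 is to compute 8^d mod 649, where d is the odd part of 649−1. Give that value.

649 − 1 = 648 = 2^3 · 81, so d = 81.
8^1 ≡ 8 (mod 649)
8^2 ≡ 8^2 = 64 ≡ 64 (mod 649)
8^4 ≡ 64^2 = 4096 ≡ 202 (mod 649)
8^8 ≡ 202^2 = 40804 ≡ 566 (mod 649)
8^16 ≡ 566^2 = 320356 ≡ 399 (mod 649)
8^32 ≡ 399^2 = 159201 ≡ 196 (mod 649)
8^64 ≡ 196^2 = 38416 ≡ 125 (mod 649)
81 = 64 + 16 + 1 in binary powers of 2.
So 8^81 ≡ 125 · 399 · 8 ≡ 514 (mod 649).
Squaring chain: 514 → 53 → 213; never reaches −1, so base 8 is a Miller–Rabin witness that 649 is composite.

514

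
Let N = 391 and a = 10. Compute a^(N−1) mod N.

10^1 ≡ 10 (mod 391)
10^2 ≡ 10^2 = 100 ≡ 100 (mod 391)
10^4 ≡ 100^2 = 10000 ≡ 225 (mod 391)
10^8 ≡ 225^2 = 50625 ≡ 186 (mod 391)
10^16 ≡ 186^2 = 34596 ≡ 188 (mod 391)
10^32 ≡ 188^2 = 35344 ≡ 154 (mod 391)
10^64 ≡ 154^2 = 23716 ≡ 256 (mod 391)
10^128 ≡ 256^2 = 65536 ≡ 239 (mod 391)
10^256 ≡ 239^2 = 57121 ≡ 35 (mod 391)
390 = 256 + 128 + 4 + 2 in binary powers of 2.
So 10^390 ≡ 35 · 239 · 225 · 100 ≡ 349 (mod 391).
Since 349 ≠ 1, base 10 is a Fermat witness: 391 is composite.

349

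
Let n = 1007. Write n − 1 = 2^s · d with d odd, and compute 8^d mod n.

373

1007 − 1 = 1006 = 2^1 · 503, so d = 503.
8^1 ≡ 8 (mod 1007)
8^2 ≡ 8^2 = 64 ≡ 64 (mod 1007)
8^4 ≡ 64^2 = 4096 ≡ 68 (mod 1007)
8^8 ≡ 68^2 = 4624 ≡ 596 (mod 1007)
8^16 ≡ 596^2 = 355216 ≡ 752 (mod 1007)
8^32 ≡ 752^2 = 565504 ≡ 577 (mod 1007)
8^64 ≡ 577^2 = 332929 ≡ 619 (mod 1007)
8^128 ≡ 619^2 = 383161 ≡ 501 (mod 1007)
8^256 ≡ 501^2 = 251001 ≡ 258 (mod 1007)
503 = 256 + 128 + 64 + 32 + 16 + 4 + 2 + 1 in binary powers of 2.
So 8^503 ≡ 258 · 501 · 619 · 577 · 752 · 68 · 64 · 8 ≡ 373 (mod 1007).
Squaring chain: 373; never reaches −1, so base 8 is a Miller–Rabin witness that 1007 is composite.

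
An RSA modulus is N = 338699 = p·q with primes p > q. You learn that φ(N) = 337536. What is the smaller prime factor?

577

φ(n) = (p−1)(q−1) = n − (p+q) + 1, so p + q = 338699 − 337536 + 1 = 1164.
p and q are the roots of t² − 1164t + 338699 = 0.
Discriminant: 1164² − 4·338699 = 1354896 − 1354796 = 100; √100 = 10.
q = (1164 − 10)/2 = 577, p = (1164 + 10)/2 = 587.
Check: 577 · 587 = 338699.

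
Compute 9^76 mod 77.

9

9^1 ≡ 9 (mod 77)
9^2 ≡ 9^2 = 81 ≡ 4 (mod 77)
9^4 ≡ 4^2 = 16 ≡ 16 (mod 77)
9^8 ≡ 16^2 = 256 ≡ 25 (mod 77)
9^16 ≡ 25^2 = 625 ≡ 9 (mod 77)
9^32 ≡ 9^2 = 81 ≡ 4 (mod 77)
9^64 ≡ 4^2 = 16 ≡ 16 (mod 77)
76 = 64 + 8 + 4 in binary powers of 2.
So 9^76 ≡ 16 · 25 · 16 ≡ 9 (mod 77).
Since 9 ≠ 1, base 9 is a Fermat witness: 77 is composite.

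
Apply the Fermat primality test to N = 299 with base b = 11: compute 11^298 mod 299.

11^1 ≡ 11 (mod 299)
11^2 ≡ 11^2 = 121 ≡ 121 (mod 299)
11^4 ≡ 121^2 = 14641 ≡ 289 (mod 299)
11^8 ≡ 289^2 = 83521 ≡ 100 (mod 299)
11^16 ≡ 100^2 = 10000 ≡ 133 (mod 299)
11^32 ≡ 133^2 = 17689 ≡ 48 (mod 299)
11^64 ≡ 48^2 = 2304 ≡ 211 (mod 299)
11^128 ≡ 211^2 = 44521 ≡ 269 (mod 299)
11^256 ≡ 269^2 = 72361 ≡ 3 (mod 299)
298 = 256 + 32 + 8 + 2 in binary powers of 2.
So 11^298 ≡ 3 · 48 · 100 · 121 ≡ 127 (mod 299).
Since 127 ≠ 1, base 11 is a Fermat witness: 299 is composite.

127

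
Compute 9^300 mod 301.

176

9^1 ≡ 9 (mod 301)
9^2 ≡ 9^2 = 81 ≡ 81 (mod 301)
9^4 ≡ 81^2 = 6561 ≡ 240 (mod 301)
9^8 ≡ 240^2 = 57600 ≡ 109 (mod 301)
9^16 ≡ 109^2 = 11881 ≡ 142 (mod 301)
9^32 ≡ 142^2 = 20164 ≡ 298 (mod 301)
9^64 ≡ 298^2 = 88804 ≡ 9 (mod 301)
9^128 ≡ 9^2 = 81 ≡ 81 (mod 301)
9^256 ≡ 81^2 = 6561 ≡ 240 (mod 301)
300 = 256 + 32 + 8 + 4 in binary powers of 2.
So 9^300 ≡ 240 · 298 · 109 · 240 ≡ 176 (mod 301).
Since 176 ≠ 1, base 9 is a Fermat witness: 301 is composite.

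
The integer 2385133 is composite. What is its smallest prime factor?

67

2385133 is odd.
Digit sum 25, not divisible by 3.
Ends in 3: not divisible by 5.
7: 2385133 = 7·340733 + 2
11: 2385133 = 11·216830 + 3
13: 2385133 = 13·183471 + 10
17: 2385133 = 17·140301 + 16
19: 2385133 = 19·125533 + 6
23: 2385133 = 23·103701 + 10
29: 2385133 = 29·82245 + 28
31: 2385133 = 31·76939 + 24
37: 2385133 = 37·64463 + 2
41: 2385133 = 41·58173 + 40
43: 2385133 = 43·55468 + 9
47: 2385133 = 47·50747 + 24
53: 2385133 = 53·45002 + 27
59: 2385133 = 59·40425 + 58
61: 2385133 = 61·39100 + 33
67: 2385133 = 67·35599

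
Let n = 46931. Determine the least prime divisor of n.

46931 is odd.
Digit sum 23, not divisible by 3.
Ends in 1: not divisible by 5.
7: 46931 = 7·6704 + 3
11: 46931 = 11·4266 + 5
13: 46931 = 13·3610 + 1
17: 46931 = 17·2760 + 11
19: 46931 = 19·2470 + 1
23: 46931 = 23·2040 + 11
29: 46931 = 29·1618 + 9
31: 46931 = 31·1513 + 28
37: 46931 = 37·1268 + 15
41: 46931 = 41·1144 + 27
43: 46931 = 43·1091 + 18
47: 46931 = 47·998 + 25
53: 46931 = 53·885 + 26
59: 46931 = 59·795 + 26
61: 46931 = 61·769 + 22
67: 46931 = 67·700 + 31
71: 46931 = 71·661

71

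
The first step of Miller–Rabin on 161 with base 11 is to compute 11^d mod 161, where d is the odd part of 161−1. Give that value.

51

161 − 1 = 160 = 2^5 · 5, so d = 5.
11^1 ≡ 11 (mod 161)
11^2 ≡ 11^2 = 121 ≡ 121 (mod 161)
11^4 ≡ 121^2 = 14641 ≡ 151 (mod 161)
5 = 4 + 1 in binary powers of 2.
So 11^5 ≡ 151 · 11 ≡ 51 (mod 161).
Squaring chain: 51 → 25 → 142 → 39 → 72; never reaches −1, so base 11 is a Miller–Rabin witness that 161 is composite.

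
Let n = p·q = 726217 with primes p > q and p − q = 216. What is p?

967

Since p = q + 216, we have 726217 = q(q + 216), so q² + 216q − 726217 = 0.
Discriminant: 216² + 4·726217 = 46656 + 2904868 = 2951524; √2951524 = 1718.
q = (−216 + 1718)/2 = 751, and p = q + 216 = 967.
Check: 751 · 967 = 726217.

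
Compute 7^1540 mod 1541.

967

7^1 ≡ 7 (mod 1541)
7^2 ≡ 7^2 = 49 ≡ 49 (mod 1541)
7^4 ≡ 49^2 = 2401 ≡ 860 (mod 1541)
7^8 ≡ 860^2 = 739600 ≡ 1461 (mod 1541)
7^16 ≡ 1461^2 = 2134521 ≡ 236 (mod 1541)
7^32 ≡ 236^2 = 55696 ≡ 220 (mod 1541)
7^64 ≡ 220^2 = 48400 ≡ 629 (mod 1541)
7^128 ≡ 629^2 = 395641 ≡ 1145 (mod 1541)
7^256 ≡ 1145^2 = 1311025 ≡ 1175 (mod 1541)
7^512 ≡ 1175^2 = 1380625 ≡ 1430 (mod 1541)
7^1024 ≡ 1430^2 = 2044900 ≡ 1534 (mod 1541)
1540 = 1024 + 512 + 4 in binary powers of 2.
So 7^1540 ≡ 1534 · 1430 · 860 ≡ 967 (mod 1541).
Since 967 ≠ 1, base 7 is a Fermat witness: 1541 is composite.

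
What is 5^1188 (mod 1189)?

5^1 ≡ 5 (mod 1189)
5^2 ≡ 5^2 = 25 ≡ 25 (mod 1189)
5^4 ≡ 25^2 = 625 ≡ 625 (mod 1189)
5^8 ≡ 625^2 = 390625 ≡ 633 (mod 1189)
5^16 ≡ 633^2 = 400689 ≡ 1185 (mod 1189)
5^32 ≡ 1185^2 = 1404225 ≡ 16 (mod 1189)
5^64 ≡ 16^2 = 256 ≡ 256 (mod 1189)
5^128 ≡ 256^2 = 65536 ≡ 141 (mod 1189)
5^256 ≡ 141^2 = 19881 ≡ 857 (mod 1189)
5^512 ≡ 857^2 = 734449 ≡ 836 (mod 1189)
5^1024 ≡ 836^2 = 698896 ≡ 953 (mod 1189)
1188 = 1024 + 128 + 32 + 4 in binary powers of 2.
So 5^1188 ≡ 953 · 141 · 16 · 625 ≡ 674 (mod 1189).
Since 674 ≠ 1, base 5 is a Fermat witness: 1189 is composite.

674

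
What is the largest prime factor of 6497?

89

6497 = 73 · 89
89 is prime.
So 6497 = 73 · 89; the largest prime factor is 89.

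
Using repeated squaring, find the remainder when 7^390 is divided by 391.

213

7^1 ≡ 7 (mod 391)
7^2 ≡ 7^2 = 49 ≡ 49 (mod 391)
7^4 ≡ 49^2 = 2401 ≡ 55 (mod 391)
7^8 ≡ 55^2 = 3025 ≡ 288 (mod 391)
7^16 ≡ 288^2 = 82944 ≡ 52 (mod 391)
7^32 ≡ 52^2 = 2704 ≡ 358 (mod 391)
7^64 ≡ 358^2 = 128164 ≡ 307 (mod 391)
7^128 ≡ 307^2 = 94249 ≡ 18 (mod 391)
7^256 ≡ 18^2 = 324 ≡ 324 (mod 391)
390 = 256 + 128 + 4 + 2 in binary powers of 2.
So 7^390 ≡ 324 · 18 · 55 · 49 ≡ 213 (mod 391).
Since 213 ≠ 1, base 7 is a Fermat witness: 391 is composite.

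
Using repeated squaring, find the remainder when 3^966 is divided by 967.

1

3^1 ≡ 3 (mod 967)
3^2 ≡ 3^2 = 9 ≡ 9 (mod 967)
3^4 ≡ 9^2 = 81 ≡ 81 (mod 967)
3^8 ≡ 81^2 = 6561 ≡ 759 (mod 967)
3^16 ≡ 759^2 = 576081 ≡ 716 (mod 967)
3^32 ≡ 716^2 = 512656 ≡ 146 (mod 967)
3^64 ≡ 146^2 = 21316 ≡ 42 (mod 967)
3^128 ≡ 42^2 = 1764 ≡ 797 (mod 967)
3^256 ≡ 797^2 = 635209 ≡ 857 (mod 967)
3^512 ≡ 857^2 = 734449 ≡ 496 (mod 967)
966 = 512 + 256 + 128 + 64 + 4 + 2 in binary powers of 2.
So 3^966 ≡ 496 · 857 · 797 · 42 · 81 · 9 ≡ 1 (mod 967).
Since the result is 1, base 3 gives no evidence that 967 is composite.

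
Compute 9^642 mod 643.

1

9^1 ≡ 9 (mod 643)
9^2 ≡ 9^2 = 81 ≡ 81 (mod 643)
9^4 ≡ 81^2 = 6561 ≡ 131 (mod 643)
9^8 ≡ 131^2 = 17161 ≡ 443 (mod 643)
9^16 ≡ 443^2 = 196249 ≡ 134 (mod 643)
9^32 ≡ 134^2 = 17956 ≡ 595 (mod 643)
9^64 ≡ 595^2 = 354025 ≡ 375 (mod 643)
9^128 ≡ 375^2 = 140625 ≡ 451 (mod 643)
9^256 ≡ 451^2 = 203401 ≡ 213 (mod 643)
9^512 ≡ 213^2 = 45369 ≡ 359 (mod 643)
642 = 512 + 128 + 2 in binary powers of 2.
So 9^642 ≡ 359 · 451 · 81 ≡ 1 (mod 643).
Since the result is 1, base 9 gives no evidence that 643 is composite.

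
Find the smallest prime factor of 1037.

17

1037 is odd.
Digit sum 11, not divisible by 3.
Ends in 7: not divisible by 5.
7: 1037 = 7·148 + 1
11: 1037 = 11·94 + 3
13: 1037 = 13·79 + 10
17: 1037 = 17·61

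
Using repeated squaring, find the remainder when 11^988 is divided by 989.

441

11^1 ≡ 11 (mod 989)
11^2 ≡ 11^2 = 121 ≡ 121 (mod 989)
11^4 ≡ 121^2 = 14641 ≡ 795 (mod 989)
11^8 ≡ 795^2 = 632025 ≡ 54 (mod 989)
11^16 ≡ 54^2 = 2916 ≡ 938 (mod 989)
11^32 ≡ 938^2 = 879844 ≡ 623 (mod 989)
11^64 ≡ 623^2 = 388129 ≡ 441 (mod 989)
11^128 ≡ 441^2 = 194481 ≡ 637 (mod 989)
11^256 ≡ 637^2 = 405769 ≡ 279 (mod 989)
11^512 ≡ 279^2 = 77841 ≡ 699 (mod 989)
988 = 512 + 256 + 128 + 64 + 16 + 8 + 4 in binary powers of 2.
So 11^988 ≡ 699 · 279 · 637 · 441 · 938 · 54 · 795 ≡ 441 (mod 989).
Since 441 ≠ 1, base 11 is a Fermat witness: 989 is composite.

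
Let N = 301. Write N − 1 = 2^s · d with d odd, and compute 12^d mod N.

301 − 1 = 300 = 2^2 · 75, so d = 75.
12^1 ≡ 12 (mod 301)
12^2 ≡ 12^2 = 144 ≡ 144 (mod 301)
12^4 ≡ 144^2 = 20736 ≡ 268 (mod 301)
12^8 ≡ 268^2 = 71824 ≡ 186 (mod 301)
12^16 ≡ 186^2 = 34596 ≡ 282 (mod 301)
12^32 ≡ 282^2 = 79524 ≡ 60 (mod 301)
12^64 ≡ 60^2 = 3600 ≡ 289 (mod 301)
75 = 64 + 8 + 2 + 1 in binary powers of 2.
So 12^75 ≡ 289 · 186 · 144 · 12 ≡ 118 (mod 301).
Squaring chain: 118 → 78; never reaches −1, so base 12 is a Miller–Rabin witness that 301 is composite.

118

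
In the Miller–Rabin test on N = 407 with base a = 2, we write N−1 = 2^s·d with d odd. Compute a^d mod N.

338

407 − 1 = 406 = 2^1 · 203, so d = 203.
2^1 ≡ 2 (mod 407)
2^2 ≡ 2^2 = 4 ≡ 4 (mod 407)
2^4 ≡ 4^2 = 16 ≡ 16 (mod 407)
2^8 ≡ 16^2 = 256 ≡ 256 (mod 407)
2^16 ≡ 256^2 = 65536 ≡ 9 (mod 407)
2^32 ≡ 9^2 = 81 ≡ 81 (mod 407)
2^64 ≡ 81^2 = 6561 ≡ 49 (mod 407)
2^128 ≡ 49^2 = 2401 ≡ 366 (mod 407)
203 = 128 + 64 + 8 + 2 + 1 in binary powers of 2.
So 2^203 ≡ 366 · 49 · 256 · 4 · 2 ≡ 338 (mod 407).
Squaring chain: 338; never reaches −1, so base 2 is a Miller–Rabin witness that 407 is composite.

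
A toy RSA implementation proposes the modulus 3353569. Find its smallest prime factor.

37

3353569 is odd.
Digit sum 34, not divisible by 3.
Ends in 9: not divisible by 5.
7: 3353569 = 7·479081 + 2
11: 3353569 = 11·304869 + 10
13: 3353569 = 13·257966 + 11
17: 3353569 = 17·197268 + 13
19: 3353569 = 19·176503 + 12
23: 3353569 = 23·145807 + 8
29: 3353569 = 29·115640 + 9
31: 3353569 = 31·108179 + 20
37: 3353569 = 37·90637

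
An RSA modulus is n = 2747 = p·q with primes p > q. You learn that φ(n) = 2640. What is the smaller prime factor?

φ(n) = (p−1)(q−1) = n − (p+q) + 1, so p + q = 2747 − 2640 + 1 = 108.
p and q are the roots of t² − 108t + 2747 = 0.
Discriminant: 108² − 4·2747 = 11664 − 10988 = 676; √676 = 26.
q = (108 − 26)/2 = 41, p = (108 + 26)/2 = 67.
Check: 41 · 67 = 2747.

41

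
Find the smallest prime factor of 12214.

12214 is even: 2 divides it.

2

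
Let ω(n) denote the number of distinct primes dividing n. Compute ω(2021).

2

2021 = 43 · 47
2021 = 43 · 47, which has 2 distinct prime factors.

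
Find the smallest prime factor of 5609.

5609 is odd.
Digit sum 20, not divisible by 3.
Ends in 9: not divisible by 5.
7: 5609 = 7·801 + 2
11: 5609 = 11·509 + 10
13: 5609 = 13·431 + 6
17: 5609 = 17·329 + 16
19: 5609 = 19·295 + 4
23: 5609 = 23·243 + 20
29: 5609 = 29·193 + 12
31: 5609 = 31·180 + 29
37: 5609 = 37·151 + 22
41: 5609 = 41·136 + 33
43: 5609 = 43·130 + 19
47: 5609 = 47·119 + 16
53: 5609 = 53·105 + 44
59: 5609 = 59·95 + 4
61: 5609 = 61·91 + 58
67: 5609 = 67·83 + 48
71: 5609 = 71·79

71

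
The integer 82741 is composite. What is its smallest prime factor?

82741 is odd.
Digit sum 22, not divisible by 3.
Ends in 1: not divisible by 5.
7: 82741 = 7·11820 + 1
11: 82741 = 11·7521 + 10
13: 82741 = 13·6364 + 9
17: 82741 = 17·4867 + 2
19: 82741 = 19·4354 + 15
23: 82741 = 23·3597 + 10
29: 82741 = 29·2853 + 4
31: 82741 = 31·2669 + 2
37: 82741 = 37·2236 + 9
41: 82741 = 41·2018 + 3
43: 82741 = 43·1924 + 9
47: 82741 = 47·1760 + 21
53: 82741 = 53·1561 + 8
59: 82741 = 59·1402 + 23
61: 82741 = 61·1356 + 25
67: 82741 = 67·1234 + 63
71: 82741 = 71·1165 + 26
73: 82741 = 73·1133 + 32
79: 82741 = 79·1047 + 28
83: 82741 = 83·996 + 73
89: 82741 = 89·929 + 60
97: 82741 = 97·853

97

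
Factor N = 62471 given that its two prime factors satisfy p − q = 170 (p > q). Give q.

Since p = q + 170, we have 62471 = q(q + 170), so q² + 170q − 62471 = 0.
Discriminant: 170² + 4·62471 = 28900 + 249884 = 278784; √278784 = 528.
q = (−170 + 528)/2 = 179, and p = q + 170 = 349.
Check: 179 · 349 = 62471.

179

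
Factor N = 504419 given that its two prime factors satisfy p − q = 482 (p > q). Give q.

Since p = q + 482, we have 504419 = q(q + 482), so q² + 482q − 504419 = 0.
Discriminant: 482² + 4·504419 = 232324 + 2017676 = 2250000; √2250000 = 1500.
q = (−482 + 1500)/2 = 509, and p = q + 482 = 991.
Check: 509 · 991 = 504419.

509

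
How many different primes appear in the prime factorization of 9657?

9657 = 3^2 · 1073
1073 = 29 · 37
9657 = 3^2 · 29 · 37, which has 3 distinct prime factors.

3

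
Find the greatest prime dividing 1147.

37

1147 = 31 · 37
37 is prime.
So 1147 = 31 · 37; the largest prime factor is 37.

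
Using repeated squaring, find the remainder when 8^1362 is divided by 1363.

573

8^1 ≡ 8 (mod 1363)
8^2 ≡ 8^2 = 64 ≡ 64 (mod 1363)
8^4 ≡ 64^2 = 4096 ≡ 7 (mod 1363)
8^8 ≡ 7^2 = 49 ≡ 49 (mod 1363)
8^16 ≡ 49^2 = 2401 ≡ 1038 (mod 1363)
8^32 ≡ 1038^2 = 1077444 ≡ 674 (mod 1363)
8^64 ≡ 674^2 = 454276 ≡ 397 (mod 1363)
8^128 ≡ 397^2 = 157609 ≡ 864 (mod 1363)
8^256 ≡ 864^2 = 746496 ≡ 935 (mod 1363)
8^512 ≡ 935^2 = 874225 ≡ 542 (mod 1363)
8^1024 ≡ 542^2 = 293764 ≡ 719 (mod 1363)
1362 = 1024 + 256 + 64 + 16 + 2 in binary powers of 2.
So 8^1362 ≡ 719 · 935 · 397 · 1038 · 64 ≡ 573 (mod 1363).
Since 573 ≠ 1, base 8 is a Fermat witness: 1363 is composite.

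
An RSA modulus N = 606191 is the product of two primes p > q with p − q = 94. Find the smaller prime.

Since p = q + 94, we have 606191 = q(q + 94), so q² + 94q − 606191 = 0.
Discriminant: 94² + 4·606191 = 8836 + 2424764 = 2433600; √2433600 = 1560.
q = (−94 + 1560)/2 = 733, and p = q + 94 = 827.
Check: 733 · 827 = 606191.

733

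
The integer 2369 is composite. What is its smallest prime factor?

2369 is odd.
Digit sum 20, not divisible by 3.
Ends in 9: not divisible by 5.
7: 2369 = 7·338 + 3
11: 2369 = 11·215 + 4
13: 2369 = 13·182 + 3
17: 2369 = 17·139 + 6
19: 2369 = 19·124 + 13
23: 2369 = 23·103

23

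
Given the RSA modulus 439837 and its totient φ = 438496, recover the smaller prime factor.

569

φ(n) = (p−1)(q−1) = n − (p+q) + 1, so p + q = 439837 − 438496 + 1 = 1342.
p and q are the roots of t² − 1342t + 439837 = 0.
Discriminant: 1342² − 4·439837 = 1800964 − 1759348 = 41616; √41616 = 204.
q = (1342 − 204)/2 = 569, p = (1342 + 204)/2 = 773.
Check: 569 · 773 = 439837.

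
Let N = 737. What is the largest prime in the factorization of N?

737 = 11 · 67
67 is prime.
So 737 = 11 · 67; the largest prime factor is 67.

67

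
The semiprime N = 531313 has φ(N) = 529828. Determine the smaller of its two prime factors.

599

φ(n) = (p−1)(q−1) = n − (p+q) + 1, so p + q = 531313 − 529828 + 1 = 1486.
p and q are the roots of t² − 1486t + 531313 = 0.
Discriminant: 1486² − 4·531313 = 2208196 − 2125252 = 82944; √82944 = 288.
q = (1486 − 288)/2 = 599, p = (1486 + 288)/2 = 887.
Check: 599 · 887 = 531313.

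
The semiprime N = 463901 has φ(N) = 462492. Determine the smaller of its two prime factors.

φ(n) = (p−1)(q−1) = n − (p+q) + 1, so p + q = 463901 − 462492 + 1 = 1410.
p and q are the roots of t² − 1410t + 463901 = 0.
Discriminant: 1410² − 4·463901 = 1988100 − 1855604 = 132496; √132496 = 364.
q = (1410 − 364)/2 = 523, p = (1410 + 364)/2 = 887.
Check: 523 · 887 = 463901.

523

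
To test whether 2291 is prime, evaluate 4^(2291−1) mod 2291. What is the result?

1591

4^1 ≡ 4 (mod 2291)
4^2 ≡ 4^2 = 16 ≡ 16 (mod 2291)
4^4 ≡ 16^2 = 256 ≡ 256 (mod 2291)
4^8 ≡ 256^2 = 65536 ≡ 1388 (mod 2291)
4^16 ≡ 1388^2 = 1926544 ≡ 2104 (mod 2291)
4^32 ≡ 2104^2 = 4426816 ≡ 604 (mod 2291)
4^64 ≡ 604^2 = 364816 ≡ 547 (mod 2291)
4^128 ≡ 547^2 = 299209 ≡ 1379 (mod 2291)
4^256 ≡ 1379^2 = 1901641 ≡ 111 (mod 2291)
4^512 ≡ 111^2 = 12321 ≡ 866 (mod 2291)
4^1024 ≡ 866^2 = 749956 ≡ 799 (mod 2291)
4^2048 ≡ 799^2 = 638401 ≡ 1503 (mod 2291)
2290 = 2048 + 128 + 64 + 32 + 16 + 2 in binary powers of 2.
So 4^2290 ≡ 1503 · 1379 · 547 · 604 · 2104 · 16 ≡ 1591 (mod 2291).
Since 1591 ≠ 1, base 4 is a Fermat witness: 2291 is composite.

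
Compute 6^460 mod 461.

6^1 ≡ 6 (mod 461)
6^2 ≡ 6^2 = 36 ≡ 36 (mod 461)
6^4 ≡ 36^2 = 1296 ≡ 374 (mod 461)
6^8 ≡ 374^2 = 139876 ≡ 193 (mod 461)
6^16 ≡ 193^2 = 37249 ≡ 369 (mod 461)
6^32 ≡ 369^2 = 136161 ≡ 166 (mod 461)
6^64 ≡ 166^2 = 27556 ≡ 357 (mod 461)
6^128 ≡ 357^2 = 127449 ≡ 213 (mod 461)
6^256 ≡ 213^2 = 45369 ≡ 191 (mod 461)
460 = 256 + 128 + 64 + 8 + 4 in binary powers of 2.
So 6^460 ≡ 191 · 213 · 357 · 193 · 374 ≡ 1 (mod 461).
Since the result is 1, base 6 gives no evidence that 461 is composite.

1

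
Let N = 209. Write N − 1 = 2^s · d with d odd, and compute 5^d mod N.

169

209 − 1 = 208 = 2^4 · 13, so d = 13.
5^1 ≡ 5 (mod 209)
5^2 ≡ 5^2 = 25 ≡ 25 (mod 209)
5^4 ≡ 25^2 = 625 ≡ 207 (mod 209)
5^8 ≡ 207^2 = 42849 ≡ 4 (mod 209)
13 = 8 + 4 + 1 in binary powers of 2.
So 5^13 ≡ 4 · 207 · 5 ≡ 169 (mod 209).
Squaring chain: 169 → 137 → 168 → 9; never reaches −1, so base 5 is a Miller–Rabin witness that 209 is composite.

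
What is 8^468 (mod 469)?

442

8^1 ≡ 8 (mod 469)
8^2 ≡ 8^2 = 64 ≡ 64 (mod 469)
8^4 ≡ 64^2 = 4096 ≡ 344 (mod 469)
8^8 ≡ 344^2 = 118336 ≡ 148 (mod 469)
8^16 ≡ 148^2 = 21904 ≡ 330 (mod 469)
8^32 ≡ 330^2 = 108900 ≡ 92 (mod 469)
8^64 ≡ 92^2 = 8464 ≡ 22 (mod 469)
8^128 ≡ 22^2 = 484 ≡ 15 (mod 469)
8^256 ≡ 15^2 = 225 ≡ 225 (mod 469)
468 = 256 + 128 + 64 + 16 + 4 in binary powers of 2.
So 8^468 ≡ 225 · 15 · 22 · 330 · 344 ≡ 442 (mod 469).
Since 442 ≠ 1, base 8 is a Fermat witness: 469 is composite.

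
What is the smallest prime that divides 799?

799 is odd.
Digit sum 25, not divisible by 3.
Ends in 9: not divisible by 5.
7: 799 = 7·114 + 1
11: 799 = 11·72 + 7
13: 799 = 13·61 + 6
17: 799 = 17·47

17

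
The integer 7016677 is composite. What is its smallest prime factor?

7016677 is odd.
Digit sum 34, not divisible by 3.
Ends in 7: not divisible by 5.
7: 7016677 = 7·1002382 + 3
11: 7016677 = 11·637879 + 8
13: 7016677 = 13·539744 + 5
17: 7016677 = 17·412745 + 12
19: 7016677 = 19·369298 + 15
23: 7016677 = 23·305072 + 21
29: 7016677 = 29·241954 + 11
31: 7016677 = 31·226344 + 13
37: 7016677 = 37·189639 + 34
41: 7016677 = 41·171138 + 19
43: 7016677 = 43·163178 + 23
47: 7016677 = 47·149291

47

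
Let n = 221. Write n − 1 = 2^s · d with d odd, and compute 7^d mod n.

97

221 − 1 = 220 = 2^2 · 55, so d = 55.
7^1 ≡ 7 (mod 221)
7^2 ≡ 7^2 = 49 ≡ 49 (mod 221)
7^4 ≡ 49^2 = 2401 ≡ 191 (mod 221)
7^8 ≡ 191^2 = 36481 ≡ 16 (mod 221)
7^16 ≡ 16^2 = 256 ≡ 35 (mod 221)
7^32 ≡ 35^2 = 1225 ≡ 120 (mod 221)
55 = 32 + 16 + 4 + 2 + 1 in binary powers of 2.
So 7^55 ≡ 120 · 35 · 191 · 49 · 7 ≡ 97 (mod 221).
Squaring chain: 97 → 127; never reaches −1, so base 7 is a Miller–Rabin witness that 221 is composite.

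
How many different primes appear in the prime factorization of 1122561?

1122561 = 3^2 · 124729
124729 = 11 · 11339
11339 = 17 · 667
667 = 23 · 29
1122561 = 3^2 · 11 · 17 · 23 · 29, which has 5 distinct prime factors.

5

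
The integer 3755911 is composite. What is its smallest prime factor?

3755911 is odd.
Digit sum 31, not divisible by 3.
Ends in 1: not divisible by 5.
7: 3755911 = 7·536558 + 5
11: 3755911 = 11·341446 + 5
13: 3755911 = 13·288916 + 3
17: 3755911 = 17·220935 + 16
19: 3755911 = 19·197679 + 10
23: 3755911 = 23·163300 + 11
29: 3755911 = 29·129514 + 5
31: 3755911 = 31·121158 + 13
37: 3755911 = 37·101511 + 4
41: 3755911 = 41·91607 + 24
43: 3755911 = 43·87346 + 33
47: 3755911 = 47·79913

47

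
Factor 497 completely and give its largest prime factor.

497 = 7 · 71
71 is prime.
So 497 = 7 · 71; the largest prime factor is 71.

71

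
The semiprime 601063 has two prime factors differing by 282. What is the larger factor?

929

Since p = q + 282, we have 601063 = q(q + 282), so q² + 282q − 601063 = 0.
Discriminant: 282² + 4·601063 = 79524 + 2404252 = 2483776; √2483776 = 1576.
q = (−282 + 1576)/2 = 647, and p = q + 282 = 929.
Check: 647 · 929 = 601063.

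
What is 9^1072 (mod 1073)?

9^1 ≡ 9 (mod 1073)
9^2 ≡ 9^2 = 81 ≡ 81 (mod 1073)
9^4 ≡ 81^2 = 6561 ≡ 123 (mod 1073)
9^8 ≡ 123^2 = 15129 ≡ 107 (mod 1073)
9^16 ≡ 107^2 = 11449 ≡ 719 (mod 1073)
9^32 ≡ 719^2 = 516961 ≡ 848 (mod 1073)
9^64 ≡ 848^2 = 719104 ≡ 194 (mod 1073)
9^128 ≡ 194^2 = 37636 ≡ 81 (mod 1073)
9^256 ≡ 81^2 = 6561 ≡ 123 (mod 1073)
9^512 ≡ 123^2 = 15129 ≡ 107 (mod 1073)
9^1024 ≡ 107^2 = 11449 ≡ 719 (mod 1073)
1072 = 1024 + 32 + 16 in binary powers of 2.
So 9^1072 ≡ 719 · 848 · 719 ≡ 194 (mod 1073).
Since 194 ≠ 1, base 9 is a Fermat witness: 1073 is composite.

194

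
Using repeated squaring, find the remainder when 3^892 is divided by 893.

852

3^1 ≡ 3 (mod 893)
3^2 ≡ 3^2 = 9 ≡ 9 (mod 893)
3^4 ≡ 9^2 = 81 ≡ 81 (mod 893)
3^8 ≡ 81^2 = 6561 ≡ 310 (mod 893)
3^16 ≡ 310^2 = 96100 ≡ 549 (mod 893)
3^32 ≡ 549^2 = 301401 ≡ 460 (mod 893)
3^64 ≡ 460^2 = 211600 ≡ 852 (mod 893)
3^128 ≡ 852^2 = 725904 ≡ 788 (mod 893)
3^256 ≡ 788^2 = 620944 ≡ 309 (mod 893)
3^512 ≡ 309^2 = 95481 ≡ 823 (mod 893)
892 = 512 + 256 + 64 + 32 + 16 + 8 + 4 in binary powers of 2.
So 3^892 ≡ 823 · 309 · 852 · 460 · 549 · 310 · 81 ≡ 852 (mod 893).
Since 852 ≠ 1, base 3 is a Fermat witness: 893 is composite.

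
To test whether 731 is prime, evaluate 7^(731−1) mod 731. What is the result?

36

7^1 ≡ 7 (mod 731)
7^2 ≡ 7^2 = 49 ≡ 49 (mod 731)
7^4 ≡ 49^2 = 2401 ≡ 208 (mod 731)
7^8 ≡ 208^2 = 43264 ≡ 135 (mod 731)
7^16 ≡ 135^2 = 18225 ≡ 681 (mod 731)
7^32 ≡ 681^2 = 463761 ≡ 307 (mod 731)
7^64 ≡ 307^2 = 94249 ≡ 681 (mod 731)
7^128 ≡ 681^2 = 463761 ≡ 307 (mod 731)
7^256 ≡ 307^2 = 94249 ≡ 681 (mod 731)
7^512 ≡ 681^2 = 463761 ≡ 307 (mod 731)
730 = 512 + 128 + 64 + 16 + 8 + 2 in binary powers of 2.
So 7^730 ≡ 307 · 307 · 681 · 681 · 135 · 49 ≡ 36 (mod 731).
Since 36 ≠ 1, base 7 is a Fermat witness: 731 is composite.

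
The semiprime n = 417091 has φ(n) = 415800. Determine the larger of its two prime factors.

φ(n) = (p−1)(q−1) = n − (p+q) + 1, so p + q = 417091 − 415800 + 1 = 1292.
p and q are the roots of t² − 1292t + 417091 = 0.
Discriminant: 1292² − 4·417091 = 1669264 − 1668364 = 900; √900 = 30.
q = (1292 − 30)/2 = 631, p = (1292 + 30)/2 = 661.
Check: 631 · 661 = 417091.

661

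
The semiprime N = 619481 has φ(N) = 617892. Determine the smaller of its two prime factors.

683

φ(n) = (p−1)(q−1) = n − (p+q) + 1, so p + q = 619481 − 617892 + 1 = 1590.
p and q are the roots of t² − 1590t + 619481 = 0.
Discriminant: 1590² − 4·619481 = 2528100 − 2477924 = 50176; √50176 = 224.
q = (1590 − 224)/2 = 683, p = (1590 + 224)/2 = 907.
Check: 683 · 907 = 619481.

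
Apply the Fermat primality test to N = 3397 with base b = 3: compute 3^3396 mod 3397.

2343

3^1 ≡ 3 (mod 3397)
3^2 ≡ 3^2 = 9 ≡ 9 (mod 3397)
3^4 ≡ 9^2 = 81 ≡ 81 (mod 3397)
3^8 ≡ 81^2 = 6561 ≡ 3164 (mod 3397)
3^16 ≡ 3164^2 = 10010896 ≡ 3334 (mod 3397)
3^32 ≡ 3334^2 = 11115556 ≡ 572 (mod 3397)
3^64 ≡ 572^2 = 327184 ≡ 1072 (mod 3397)
3^128 ≡ 1072^2 = 1149184 ≡ 998 (mod 3397)
3^256 ≡ 998^2 = 996004 ≡ 683 (mod 3397)
3^512 ≡ 683^2 = 466489 ≡ 1100 (mod 3397)
3^1024 ≡ 1100^2 = 1210000 ≡ 668 (mod 3397)
3^2048 ≡ 668^2 = 446224 ≡ 1217 (mod 3397)
3396 = 2048 + 1024 + 256 + 64 + 4 in binary powers of 2.
So 3^3396 ≡ 1217 · 668 · 683 · 1072 · 81 ≡ 2343 (mod 3397).
Since 2343 ≠ 1, base 3 is a Fermat witness: 3397 is composite.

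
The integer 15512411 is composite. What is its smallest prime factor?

15512411 is odd.
Digit sum 20, not divisible by 3.
Ends in 1: not divisible by 5.
7: 15512411 = 7·2216058 + 5
11: 15512411 = 11·1410219 + 2
13: 15512411 = 13·1193262 + 5
17: 15512411 = 17·912494 + 13
19: 15512411 = 19·816442 + 13
23: 15512411 = 23·674452 + 15
29: 15512411 = 29·534910 + 21
31: 15512411 = 31·500400 + 11
37: 15512411 = 37·419254 + 13
41: 15512411 = 41·378351 + 20
43: 15512411 = 43·360753 + 32
47: 15512411 = 47·330051 + 14
53: 15512411 = 53·292687

53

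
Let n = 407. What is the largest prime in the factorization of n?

37

407 = 11 · 37
37 is prime.
So 407 = 11 · 37; the largest prime factor is 37.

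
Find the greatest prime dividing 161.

161 = 7 · 23
23 is prime.
So 161 = 7 · 23; the largest prime factor is 23.

23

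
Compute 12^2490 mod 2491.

12^1 ≡ 12 (mod 2491)
12^2 ≡ 12^2 = 144 ≡ 144 (mod 2491)
12^4 ≡ 144^2 = 20736 ≡ 808 (mod 2491)
12^8 ≡ 808^2 = 652864 ≡ 222 (mod 2491)
12^16 ≡ 222^2 = 49284 ≡ 1955 (mod 2491)
12^32 ≡ 1955^2 = 3822025 ≡ 831 (mod 2491)
12^64 ≡ 831^2 = 690561 ≡ 554 (mod 2491)
12^128 ≡ 554^2 = 306916 ≡ 523 (mod 2491)
12^256 ≡ 523^2 = 273529 ≡ 2010 (mod 2491)
12^512 ≡ 2010^2 = 4040100 ≡ 2189 (mod 2491)
12^1024 ≡ 2189^2 = 4791721 ≡ 1528 (mod 2491)
12^2048 ≡ 1528^2 = 2334784 ≡ 717 (mod 2491)
2490 = 2048 + 256 + 128 + 32 + 16 + 8 + 2 in binary powers of 2.
So 12^2490 ≡ 717 · 2010 · 523 · 831 · 1955 · 222 · 144 ≡ 873 (mod 2491).
Since 873 ≠ 1, base 12 is a Fermat witness: 2491 is composite.

873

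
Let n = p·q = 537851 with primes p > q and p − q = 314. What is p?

907

Since p = q + 314, we have 537851 = q(q + 314), so q² + 314q − 537851 = 0.
Discriminant: 314² + 4·537851 = 98596 + 2151404 = 2250000; √2250000 = 1500.
q = (−314 + 1500)/2 = 593, and p = q + 314 = 907.
Check: 593 · 907 = 537851.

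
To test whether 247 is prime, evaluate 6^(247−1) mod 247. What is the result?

64

6^1 ≡ 6 (mod 247)
6^2 ≡ 6^2 = 36 ≡ 36 (mod 247)
6^4 ≡ 36^2 = 1296 ≡ 61 (mod 247)
6^8 ≡ 61^2 = 3721 ≡ 16 (mod 247)
6^16 ≡ 16^2 = 256 ≡ 9 (mod 247)
6^32 ≡ 9^2 = 81 ≡ 81 (mod 247)
6^64 ≡ 81^2 = 6561 ≡ 139 (mod 247)
6^128 ≡ 139^2 = 19321 ≡ 55 (mod 247)
246 = 128 + 64 + 32 + 16 + 4 + 2 in binary powers of 2.
So 6^246 ≡ 55 · 139 · 81 · 9 · 61 · 36 ≡ 64 (mod 247).
Since 64 ≠ 1, base 6 is a Fermat witness: 247 is composite.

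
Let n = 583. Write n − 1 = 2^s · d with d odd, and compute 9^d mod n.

583 − 1 = 582 = 2^1 · 291, so d = 291.
9^1 ≡ 9 (mod 583)
9^2 ≡ 9^2 = 81 ≡ 81 (mod 583)
9^4 ≡ 81^2 = 6561 ≡ 148 (mod 583)
9^8 ≡ 148^2 = 21904 ≡ 333 (mod 583)
9^16 ≡ 333^2 = 110889 ≡ 119 (mod 583)
9^32 ≡ 119^2 = 14161 ≡ 169 (mod 583)
9^64 ≡ 169^2 = 28561 ≡ 577 (mod 583)
9^128 ≡ 577^2 = 332929 ≡ 36 (mod 583)
9^256 ≡ 36^2 = 1296 ≡ 130 (mod 583)
291 = 256 + 32 + 2 + 1 in binary powers of 2.
So 9^291 ≡ 130 · 169 · 81 · 9 ≡ 537 (mod 583).
Squaring chain: 537; never reaches −1, so base 9 is a Miller–Rabin witness that 583 is composite.

537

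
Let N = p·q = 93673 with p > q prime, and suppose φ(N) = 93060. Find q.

φ(n) = (p−1)(q−1) = n − (p+q) + 1, so p + q = 93673 − 93060 + 1 = 614.
p and q are the roots of t² − 614t + 93673 = 0.
Discriminant: 614² − 4·93673 = 376996 − 374692 = 2304; √2304 = 48.
q = (614 − 48)/2 = 283, p = (614 + 48)/2 = 331.
Check: 283 · 331 = 93673.

283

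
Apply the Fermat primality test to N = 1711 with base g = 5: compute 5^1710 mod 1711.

5^1 ≡ 5 (mod 1711)
5^2 ≡ 5^2 = 25 ≡ 25 (mod 1711)
5^4 ≡ 25^2 = 625 ≡ 625 (mod 1711)
5^8 ≡ 625^2 = 390625 ≡ 517 (mod 1711)
5^16 ≡ 517^2 = 267289 ≡ 373 (mod 1711)
5^32 ≡ 373^2 = 139129 ≡ 538 (mod 1711)
5^64 ≡ 538^2 = 289444 ≡ 285 (mod 1711)
5^128 ≡ 285^2 = 81225 ≡ 808 (mod 1711)
5^256 ≡ 808^2 = 652864 ≡ 973 (mod 1711)
5^512 ≡ 973^2 = 946729 ≡ 546 (mod 1711)
5^1024 ≡ 546^2 = 298116 ≡ 402 (mod 1711)
1710 = 1024 + 512 + 128 + 32 + 8 + 4 + 2 in binary powers of 2.
So 5^1710 ≡ 402 · 546 · 808 · 538 · 517 · 625 · 25 ≡ 779 (mod 1711).
Since 779 ≠ 1, base 5 is a Fermat witness: 1711 is composite.

779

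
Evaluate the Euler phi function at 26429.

Factor: 26429 = 13 · 19 · 107.
φ(26429) = (13−1) · (19−1) · (107−1) = 12 · 18 · 106 = 22896.

22896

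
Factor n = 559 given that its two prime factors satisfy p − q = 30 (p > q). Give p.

Since p = q + 30, we have 559 = q(q + 30), so q² + 30q − 559 = 0.
Discriminant: 30² + 4·559 = 900 + 2236 = 3136; √3136 = 56.
q = (−30 + 56)/2 = 13, and p = q + 30 = 43.
Check: 13 · 43 = 559.

43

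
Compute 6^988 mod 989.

6^1 ≡ 6 (mod 989)
6^2 ≡ 6^2 = 36 ≡ 36 (mod 989)
6^4 ≡ 36^2 = 1296 ≡ 307 (mod 989)
6^8 ≡ 307^2 = 94249 ≡ 294 (mod 989)
6^16 ≡ 294^2 = 86436 ≡ 393 (mod 989)
6^32 ≡ 393^2 = 154449 ≡ 165 (mod 989)
6^64 ≡ 165^2 = 27225 ≡ 522 (mod 989)
6^128 ≡ 522^2 = 272484 ≡ 509 (mod 989)
6^256 ≡ 509^2 = 259081 ≡ 952 (mod 989)
6^512 ≡ 952^2 = 906304 ≡ 380 (mod 989)
988 = 512 + 256 + 128 + 64 + 16 + 8 + 4 in binary powers of 2.
So 6^988 ≡ 380 · 952 · 509 · 522 · 393 · 294 · 307 ≡ 522 (mod 989).
Since 522 ≠ 1, base 6 is a Fermat witness: 989 is composite.

522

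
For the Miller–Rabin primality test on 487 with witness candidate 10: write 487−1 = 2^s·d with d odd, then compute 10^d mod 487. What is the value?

486

487 − 1 = 486 = 2^1 · 243, so d = 243.
10^1 ≡ 10 (mod 487)
10^2 ≡ 10^2 = 100 ≡ 100 (mod 487)
10^4 ≡ 100^2 = 10000 ≡ 260 (mod 487)
10^8 ≡ 260^2 = 67600 ≡ 394 (mod 487)
10^16 ≡ 394^2 = 155236 ≡ 370 (mod 487)
10^32 ≡ 370^2 = 136900 ≡ 53 (mod 487)
10^64 ≡ 53^2 = 2809 ≡ 374 (mod 487)
10^128 ≡ 374^2 = 139876 ≡ 107 (mod 487)
243 = 128 + 64 + 32 + 16 + 2 + 1 in binary powers of 2.
So 10^243 ≡ 107 · 374 · 53 · 370 · 100 · 10 ≡ 486 (mod 487).
Since 10^d ≡ 486 (mod 487), base 10 does not prove 487 composite.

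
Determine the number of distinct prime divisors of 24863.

24863 = 23^2 · 47
24863 = 23^2 · 47, which has 2 distinct prime factors.

2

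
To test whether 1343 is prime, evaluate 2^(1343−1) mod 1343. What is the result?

914

2^1 ≡ 2 (mod 1343)
2^2 ≡ 2^2 = 4 ≡ 4 (mod 1343)
2^4 ≡ 4^2 = 16 ≡ 16 (mod 1343)
2^8 ≡ 16^2 = 256 ≡ 256 (mod 1343)
2^16 ≡ 256^2 = 65536 ≡ 1072 (mod 1343)
2^32 ≡ 1072^2 = 1149184 ≡ 919 (mod 1343)
2^64 ≡ 919^2 = 844561 ≡ 1157 (mod 1343)
2^128 ≡ 1157^2 = 1338649 ≡ 1021 (mod 1343)
2^256 ≡ 1021^2 = 1042441 ≡ 273 (mod 1343)
2^512 ≡ 273^2 = 74529 ≡ 664 (mod 1343)
2^1024 ≡ 664^2 = 440896 ≡ 392 (mod 1343)
1342 = 1024 + 256 + 32 + 16 + 8 + 4 + 2 in binary powers of 2.
So 2^1342 ≡ 392 · 273 · 919 · 1072 · 256 · 16 · 4 ≡ 914 (mod 1343).
Since 914 ≠ 1, base 2 is a Fermat witness: 1343 is composite.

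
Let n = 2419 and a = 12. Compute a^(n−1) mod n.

12^1 ≡ 12 (mod 2419)
12^2 ≡ 12^2 = 144 ≡ 144 (mod 2419)
12^4 ≡ 144^2 = 20736 ≡ 1384 (mod 2419)
12^8 ≡ 1384^2 = 1915456 ≡ 2027 (mod 2419)
12^16 ≡ 2027^2 = 4108729 ≡ 1267 (mod 2419)
12^32 ≡ 1267^2 = 1605289 ≡ 1492 (mod 2419)
12^64 ≡ 1492^2 = 2226064 ≡ 584 (mod 2419)
12^128 ≡ 584^2 = 341056 ≡ 2396 (mod 2419)
12^256 ≡ 2396^2 = 5740816 ≡ 529 (mod 2419)
12^512 ≡ 529^2 = 279841 ≡ 1656 (mod 2419)
12^1024 ≡ 1656^2 = 2742336 ≡ 1609 (mod 2419)
12^2048 ≡ 1609^2 = 2588881 ≡ 551 (mod 2419)
2418 = 2048 + 256 + 64 + 32 + 16 + 2 in binary powers of 2.
So 12^2418 ≡ 551 · 529 · 584 · 1492 · 1267 · 144 ≡ 121 (mod 2419).
Since 121 ≠ 1, base 12 is a Fermat witness: 2419 is composite.

121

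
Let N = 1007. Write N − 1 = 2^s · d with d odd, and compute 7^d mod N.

467

1007 − 1 = 1006 = 2^1 · 503, so d = 503.
7^1 ≡ 7 (mod 1007)
7^2 ≡ 7^2 = 49 ≡ 49 (mod 1007)
7^4 ≡ 49^2 = 2401 ≡ 387 (mod 1007)
7^8 ≡ 387^2 = 149769 ≡ 733 (mod 1007)
7^16 ≡ 733^2 = 537289 ≡ 558 (mod 1007)
7^32 ≡ 558^2 = 311364 ≡ 201 (mod 1007)
7^64 ≡ 201^2 = 40401 ≡ 121 (mod 1007)
7^128 ≡ 121^2 = 14641 ≡ 543 (mod 1007)
7^256 ≡ 543^2 = 294849 ≡ 805 (mod 1007)
503 = 256 + 128 + 64 + 32 + 16 + 4 + 2 + 1 in binary powers of 2.
So 7^503 ≡ 805 · 543 · 121 · 201 · 558 · 387 · 49 · 7 ≡ 467 (mod 1007).
Squaring chain: 467; never reaches −1, so base 7 is a Miller–Rabin witness that 1007 is composite.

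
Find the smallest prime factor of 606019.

606019 is odd.
Digit sum 22, not divisible by 3.
Ends in 9: not divisible by 5.
7: 606019 = 7·86574 + 1
11: 606019 = 11·55092 + 7
13: 606019 = 13·46616 + 11
17: 606019 = 17·35648 + 3
19: 606019 = 19·31895 + 14
23: 606019 = 23·26348 + 15
29: 606019 = 29·20897 + 6
31: 606019 = 31·19549

31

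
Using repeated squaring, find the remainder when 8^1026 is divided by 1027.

168

8^1 ≡ 8 (mod 1027)
8^2 ≡ 8^2 = 64 ≡ 64 (mod 1027)
8^4 ≡ 64^2 = 4096 ≡ 1015 (mod 1027)
8^8 ≡ 1015^2 = 1030225 ≡ 144 (mod 1027)
8^16 ≡ 144^2 = 20736 ≡ 196 (mod 1027)
8^32 ≡ 196^2 = 38416 ≡ 417 (mod 1027)
8^64 ≡ 417^2 = 173889 ≡ 326 (mod 1027)
8^128 ≡ 326^2 = 106276 ≡ 495 (mod 1027)
8^256 ≡ 495^2 = 245025 ≡ 599 (mod 1027)
8^512 ≡ 599^2 = 358801 ≡ 378 (mod 1027)
8^1024 ≡ 378^2 = 142884 ≡ 131 (mod 1027)
1026 = 1024 + 2 in binary powers of 2.
So 8^1026 ≡ 131 · 64 ≡ 168 (mod 1027).
Since 168 ≠ 1, base 8 is a Fermat witness: 1027 is composite.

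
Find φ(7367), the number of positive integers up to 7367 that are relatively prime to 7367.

7176

Factor: 7367 = 53 · 139.
φ(7367) = (53−1) · (139−1) = 52 · 138 = 7176.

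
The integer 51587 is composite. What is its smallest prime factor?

51587 is odd.
Digit sum 26, not divisible by 3.
Ends in 7: not divisible by 5.
7: 51587 = 7·7369 + 4
11: 51587 = 11·4689 + 8
13: 51587 = 13·3968 + 3
17: 51587 = 17·3034 + 9
19: 51587 = 19·2715 + 2
23: 51587 = 23·2242 + 21
29: 51587 = 29·1778 + 25
31: 51587 = 31·1664 + 3
37: 51587 = 37·1394 + 9
41: 51587 = 41·1258 + 9
43: 51587 = 43·1199 + 30
47: 51587 = 47·1097 + 28
53: 51587 = 53·973 + 18
59: 51587 = 59·874 + 21
61: 51587 = 61·845 + 42
67: 51587 = 67·769 + 64
71: 51587 = 71·726 + 41
73: 51587 = 73·706 + 49
79: 51587 = 79·653

79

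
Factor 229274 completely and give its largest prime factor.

229274 = 2 · 114637
114637 = 29 · 3953
3953 = 59 · 67
67 is prime.
So 229274 = 2 · 29 · 59 · 67; the largest prime factor is 67.

67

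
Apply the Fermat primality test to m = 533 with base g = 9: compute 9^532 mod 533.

165

9^1 ≡ 9 (mod 533)
9^2 ≡ 9^2 = 81 ≡ 81 (mod 533)
9^4 ≡ 81^2 = 6561 ≡ 165 (mod 533)
9^8 ≡ 165^2 = 27225 ≡ 42 (mod 533)
9^16 ≡ 42^2 = 1764 ≡ 165 (mod 533)
9^32 ≡ 165^2 = 27225 ≡ 42 (mod 533)
9^64 ≡ 42^2 = 1764 ≡ 165 (mod 533)
9^128 ≡ 165^2 = 27225 ≡ 42 (mod 533)
9^256 ≡ 42^2 = 1764 ≡ 165 (mod 533)
9^512 ≡ 165^2 = 27225 ≡ 42 (mod 533)
532 = 512 + 16 + 4 in binary powers of 2.
So 9^532 ≡ 42 · 165 · 165 ≡ 165 (mod 533).
Since 165 ≠ 1, base 9 is a Fermat witness: 533 is composite.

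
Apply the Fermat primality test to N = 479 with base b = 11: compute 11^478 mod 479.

11^1 ≡ 11 (mod 479)
11^2 ≡ 11^2 = 121 ≡ 121 (mod 479)
11^4 ≡ 121^2 = 14641 ≡ 271 (mod 479)
11^8 ≡ 271^2 = 73441 ≡ 154 (mod 479)
11^16 ≡ 154^2 = 23716 ≡ 245 (mod 479)
11^32 ≡ 245^2 = 60025 ≡ 150 (mod 479)
11^64 ≡ 150^2 = 22500 ≡ 466 (mod 479)
11^128 ≡ 466^2 = 217156 ≡ 169 (mod 479)
11^256 ≡ 169^2 = 28561 ≡ 300 (mod 479)
478 = 256 + 128 + 64 + 16 + 8 + 4 + 2 in binary powers of 2.
So 11^478 ≡ 300 · 169 · 466 · 245 · 154 · 271 · 121 ≡ 1 (mod 479).
Since the result is 1, base 11 gives no evidence that 479 is composite.

1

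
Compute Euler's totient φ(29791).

Factor: 29791 = 31^3.
φ(29791) = 31^2·(31−1) = 28830.

28830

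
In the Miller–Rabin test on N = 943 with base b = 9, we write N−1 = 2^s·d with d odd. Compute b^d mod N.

278

943 − 1 = 942 = 2^1 · 471, so d = 471.
9^1 ≡ 9 (mod 943)
9^2 ≡ 9^2 = 81 ≡ 81 (mod 943)
9^4 ≡ 81^2 = 6561 ≡ 903 (mod 943)
9^8 ≡ 903^2 = 815409 ≡ 657 (mod 943)
9^16 ≡ 657^2 = 431649 ≡ 698 (mod 943)
9^32 ≡ 698^2 = 487204 ≡ 616 (mod 943)
9^64 ≡ 616^2 = 379456 ≡ 370 (mod 943)
9^128 ≡ 370^2 = 136900 ≡ 165 (mod 943)
9^256 ≡ 165^2 = 27225 ≡ 821 (mod 943)
471 = 256 + 128 + 64 + 16 + 4 + 2 + 1 in binary powers of 2.
So 9^471 ≡ 821 · 165 · 370 · 698 · 903 · 81 · 9 ≡ 278 (mod 943).
Squaring chain: 278; never reaches −1, so base 9 is a Miller–Rabin witness that 943 is composite.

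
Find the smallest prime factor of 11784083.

11784083 is odd.
Digit sum 32, not divisible by 3.
Ends in 3: not divisible by 5.
7: 11784083 = 7·1683440 + 3
11: 11784083 = 11·1071280 + 3
13: 11784083 = 13·906467 + 12
17: 11784083 = 17·693181 + 6
19: 11784083 = 19·620214 + 17
23: 11784083 = 23·512351 + 10
29: 11784083 = 29·406347 + 20
31: 11784083 = 31·380131 + 22
37: 11784083 = 37·318488 + 27
41: 11784083 = 41·287416 + 27
43: 11784083 = 43·274048 + 19
47: 11784083 = 47·250725 + 8
53: 11784083 = 53·222341 + 10
59: 11784083 = 59·199730 + 13
61: 11784083 = 61·193181 + 42
67: 11784083 = 67·175881 + 56
71: 11784083 = 71·165973

71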